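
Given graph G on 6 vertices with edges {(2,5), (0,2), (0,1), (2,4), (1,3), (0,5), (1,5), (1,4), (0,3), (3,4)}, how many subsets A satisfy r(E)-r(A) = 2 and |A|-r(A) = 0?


R(x,y) = sum over A in 2^E of x^(r(E)-r(A)) * y^(|A|-r(A)).
G has 6 vertices, 10 edges. r(E) = 5.
Enumerate all 2^10 = 1024 subsets.
Count subsets with r(E)-r(A)=2 and |A|-r(A)=0: 116.

116


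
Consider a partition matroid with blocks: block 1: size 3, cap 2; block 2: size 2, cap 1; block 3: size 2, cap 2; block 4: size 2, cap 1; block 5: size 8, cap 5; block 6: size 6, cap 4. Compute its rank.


Rank of a partition matroid = sum of min(|Si|, ci) for each block.
= min(3,2) + min(2,1) + min(2,2) + min(2,1) + min(8,5) + min(6,4)
= 2 + 1 + 2 + 1 + 5 + 4
= 15.

15


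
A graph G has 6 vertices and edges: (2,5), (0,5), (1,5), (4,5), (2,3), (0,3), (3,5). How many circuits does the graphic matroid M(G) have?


A circuit in a graphic matroid = edge set of a simple cycle.
G has 6 vertices and 7 edges.
Enumerating all minimal edge subsets forming cycles...
Total circuits found: 3.

3


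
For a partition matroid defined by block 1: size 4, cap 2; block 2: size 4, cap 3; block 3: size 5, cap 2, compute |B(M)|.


A basis picks exactly ci elements from block i.
Number of bases = product of C(|Si|, ci).
= C(4,2) * C(4,3) * C(5,2)
= 6 * 4 * 10
= 240.

240


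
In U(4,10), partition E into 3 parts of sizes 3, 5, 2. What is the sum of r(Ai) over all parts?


r(Ai) = min(|Ai|, 4) for each part.
Sum = min(3,4) + min(5,4) + min(2,4)
    = 3 + 4 + 2
    = 9.

9


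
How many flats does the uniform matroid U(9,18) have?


Flats of U(9,18): every subset of size < 9 is a flat, plus E itself.
Count = (18 choose 0) + (18 choose 1) + (18 choose 2) + (18 choose 3) + (18 choose 4) + (18 choose 5) + (18 choose 6) + (18 choose 7) + (18 choose 8) + 1
     = 1 + 18 + 153 + 816 + 3060 + 8568 + 18564 + 31824 + 43758 + 1
     = 106763.

106763


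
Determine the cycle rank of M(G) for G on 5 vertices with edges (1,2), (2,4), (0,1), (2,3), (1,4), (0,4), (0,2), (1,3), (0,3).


Cycle rank (nullity) = |E| - r(M) = |E| - (|V| - c).
|E| = 9, |V| = 5, c = 1.
Nullity = 9 - (5 - 1) = 9 - 4 = 5.

5


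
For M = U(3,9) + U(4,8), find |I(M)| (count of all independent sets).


For a direct sum, |I(M1+M2)| = |I(M1)| * |I(M2)|.
|I(U(3,9))| = sum C(9,k) for k=0..3 = 130.
|I(U(4,8))| = sum C(8,k) for k=0..4 = 163.
Total = 130 * 163 = 21190.

21190


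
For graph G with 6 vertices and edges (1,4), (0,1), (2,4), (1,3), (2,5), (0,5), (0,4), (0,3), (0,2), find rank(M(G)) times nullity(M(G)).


r(M) = |V| - c = 6 - 1 = 5.
nullity = |E| - r(M) = 9 - 5 = 4.
Product = 5 * 4 = 20.

20


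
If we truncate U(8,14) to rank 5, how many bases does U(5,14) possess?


Truncating U(8,14) to rank 5 gives U(5,14).
Bases of U(5,14) are all 5-element subsets of 14 elements.
Number of bases = C(14,5) = 14! / (5! * 9!) = 2002.

2002


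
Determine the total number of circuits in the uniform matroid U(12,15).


In U(12,15), circuits are the (13)-element subsets.
Any set of 13 elements is dependent, and removing any one element gives
an independent set of size 12, so it is a minimal dependent set.
Number of circuits = C(15,13) = 105.

105


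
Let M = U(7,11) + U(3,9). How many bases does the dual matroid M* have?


(M1+M2)* = M1* + M2*.
M1* = U(4,11), bases: C(11,4) = 330.
M2* = U(6,9), bases: C(9,6) = 84.
|B(M*)| = 330 * 84 = 27720.

27720


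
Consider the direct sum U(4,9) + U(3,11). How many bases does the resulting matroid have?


Bases of a direct sum M1 + M2: |B| = |B(M1)| * |B(M2)|.
|B(U(4,9))| = C(9,4) = 126.
|B(U(3,11))| = C(11,3) = 165.
Total bases = 126 * 165 = 20790.

20790


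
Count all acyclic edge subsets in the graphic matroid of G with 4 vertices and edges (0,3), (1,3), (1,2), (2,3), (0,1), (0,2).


An independent set in a graphic matroid is an acyclic edge subset.
G has 4 vertices and 6 edges.
Enumerate all 2^6 = 64 subsets, checking for acyclicity.
Total independent sets = 38.

38


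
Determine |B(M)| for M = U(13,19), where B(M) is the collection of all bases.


Bases of U(13,19) are all 13-element subsets of the 19-element ground set.
Number of bases = C(19,13).
C(19,13) = 27132.

27132


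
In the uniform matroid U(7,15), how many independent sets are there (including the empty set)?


Independent sets of U(7,15) are all subsets of size <= 7.
Count = (15 choose 0) + (15 choose 1) + (15 choose 2) + (15 choose 3) + (15 choose 4) + (15 choose 5) + (15 choose 6) + (15 choose 7)
     = 1 + 15 + 105 + 455 + 1365 + 3003 + 5005 + 6435
     = 16384.

16384


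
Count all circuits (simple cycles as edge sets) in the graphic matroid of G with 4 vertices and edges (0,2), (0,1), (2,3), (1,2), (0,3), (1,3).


A circuit in a graphic matroid = edge set of a simple cycle.
G has 4 vertices and 6 edges.
Enumerating all minimal edge subsets forming cycles...
Total circuits found: 7.

7


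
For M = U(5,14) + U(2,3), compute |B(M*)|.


(M1+M2)* = M1* + M2*.
M1* = U(9,14), bases: C(14,9) = 2002.
M2* = U(1,3), bases: C(3,1) = 3.
|B(M*)| = 2002 * 3 = 6006.

6006


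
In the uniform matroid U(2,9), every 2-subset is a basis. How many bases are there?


Bases of U(2,9) are all 2-element subsets of the 9-element ground set.
Number of bases = C(9,2).
(9 choose 2) = 36.

36


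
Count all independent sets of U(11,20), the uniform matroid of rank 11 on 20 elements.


Independent sets of U(11,20) are all subsets of size <= 11.
Count = (20 choose 0) + (20 choose 1) + (20 choose 2) + (20 choose 3) + (20 choose 4) + (20 choose 5) + (20 choose 6) + (20 choose 7) + (20 choose 8) + (20 choose 9) + (20 choose 10) + (20 choose 11)
     = 1 + 20 + 190 + 1140 + 4845 + 15504 + 38760 + 77520 + 125970 + 167960 + 184756 + 167960
     = 784626.

784626


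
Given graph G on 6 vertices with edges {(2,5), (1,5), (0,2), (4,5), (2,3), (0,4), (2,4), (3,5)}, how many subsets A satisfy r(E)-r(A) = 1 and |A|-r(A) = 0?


R(x,y) = sum over A in 2^E of x^(r(E)-r(A)) * y^(|A|-r(A)).
G has 6 vertices, 8 edges. r(E) = 5.
Enumerate all 2^8 = 256 subsets.
Count subsets with r(E)-r(A)=1 and |A|-r(A)=0: 53.

53


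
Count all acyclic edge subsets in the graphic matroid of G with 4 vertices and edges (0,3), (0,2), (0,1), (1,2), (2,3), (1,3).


An independent set in a graphic matroid is an acyclic edge subset.
G has 4 vertices and 6 edges.
Enumerate all 2^6 = 64 subsets, checking for acyclicity.
Total independent sets = 38.

38


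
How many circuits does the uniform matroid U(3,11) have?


In U(3,11), circuits are the (4)-element subsets.
Any set of 4 elements is dependent, and removing any one element gives
an independent set of size 3, so it is a minimal dependent set.
Number of circuits = (11 choose 4) = 330.

330


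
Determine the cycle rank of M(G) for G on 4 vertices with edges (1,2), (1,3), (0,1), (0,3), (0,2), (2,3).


Cycle rank (nullity) = |E| - r(M) = |E| - (|V| - c).
|E| = 6, |V| = 4, c = 1.
Nullity = 6 - (4 - 1) = 6 - 3 = 3.

3


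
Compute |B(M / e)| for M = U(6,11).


Contracting e from U(6,11) gives U(5,10).
Bases of U(5,10) = C(10,5) = 10! / (5! * 5!) = 252.

252


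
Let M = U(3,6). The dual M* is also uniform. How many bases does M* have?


The dual of U(r,n) is U(n-r, n) = U(3,6).
Bases of U(3,6) are all (3)-element subsets.
|B(M*)| = C(6,3) = 6! / (3! * 3!) = 20.

20


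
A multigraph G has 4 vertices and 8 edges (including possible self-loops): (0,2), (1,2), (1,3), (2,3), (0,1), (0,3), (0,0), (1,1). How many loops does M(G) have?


In a graphic matroid, a loop is a self-loop edge (u,u) with rank 0.
Examining all 8 edges for self-loops...
Self-loops found: (0,0), (1,1)
Number of loops = 2.

2


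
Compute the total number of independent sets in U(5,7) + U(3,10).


For a direct sum, |I(M1+M2)| = |I(M1)| * |I(M2)|.
|I(U(5,7))| = sum C(7,k) for k=0..5 = 120.
|I(U(3,10))| = sum C(10,k) for k=0..3 = 176.
Total = 120 * 176 = 21120.

21120


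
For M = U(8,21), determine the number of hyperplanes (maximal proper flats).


Hyperplanes of U(8,21) are flats of rank 7.
In a uniform matroid, these are exactly the (7)-element subsets.
Count = (21 choose 7) = 116280.

116280


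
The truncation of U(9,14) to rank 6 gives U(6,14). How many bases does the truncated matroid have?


Truncating U(9,14) to rank 6 gives U(6,14).
Bases of U(6,14) are all 6-element subsets of 14 elements.
Number of bases = C(14,6) = 3003.

3003


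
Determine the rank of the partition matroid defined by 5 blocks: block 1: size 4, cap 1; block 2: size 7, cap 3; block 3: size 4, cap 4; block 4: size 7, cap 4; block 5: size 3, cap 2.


Rank of a partition matroid = sum of min(|Si|, ci) for each block.
= min(4,1) + min(7,3) + min(4,4) + min(7,4) + min(3,2)
= 1 + 3 + 4 + 4 + 2
= 14.

14


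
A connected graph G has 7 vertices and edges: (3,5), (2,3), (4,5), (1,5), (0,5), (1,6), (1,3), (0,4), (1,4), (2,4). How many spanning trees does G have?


By Kirchhoff's matrix tree theorem, the number of spanning trees equals
the determinant of any cofactor of the Laplacian matrix L.
G has 7 vertices and 10 edges.
Computing the (6 x 6) cofactor determinant gives 61.

61


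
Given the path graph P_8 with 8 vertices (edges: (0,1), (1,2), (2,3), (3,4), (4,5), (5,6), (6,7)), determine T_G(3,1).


A path on 8 vertices is a tree with 7 edges.
T(x,y) = x^(7) for any tree.
T(3,1) = 3^7 = 2187.

2187


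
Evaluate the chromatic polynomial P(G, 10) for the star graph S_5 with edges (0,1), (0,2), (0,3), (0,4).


P(tree, k) = k * (k-1)^(4) for any tree on 5 vertices.
P(10) = 10 * 9^4 = 10 * 6561 = 65610.

65610


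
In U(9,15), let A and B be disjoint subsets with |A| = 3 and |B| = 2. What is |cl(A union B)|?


|A union B| = 3 + 2 = 5 (disjoint).
In U(9,15), cl(S) = S if |S| < 9, else cl(S) = E.
Since 5 < 9, cl(A union B) = A union B.
|cl(A union B)| = 5.

5


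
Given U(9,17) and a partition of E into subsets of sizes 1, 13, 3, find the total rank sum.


r(Ai) = min(|Ai|, 9) for each part.
Sum = min(1,9) + min(13,9) + min(3,9)
    = 1 + 9 + 3
    = 13.

13


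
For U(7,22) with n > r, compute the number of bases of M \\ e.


Deleting e from U(7,22) gives U(7,21) since n > r.
Bases of U(7,21) = C(21,7) = 116280.

116280


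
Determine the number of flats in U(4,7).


Flats of U(4,7): every subset of size < 4 is a flat, plus E itself.
Count = (7 choose 0) + (7 choose 1) + (7 choose 2) + (7 choose 3) + 1
     = 1 + 7 + 21 + 35 + 1
     = 65.

65


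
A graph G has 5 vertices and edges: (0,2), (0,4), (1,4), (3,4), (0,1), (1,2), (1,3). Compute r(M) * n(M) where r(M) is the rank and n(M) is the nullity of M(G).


r(M) = |V| - c = 5 - 1 = 4.
nullity = |E| - r(M) = 7 - 4 = 3.
Product = 4 * 3 = 12.

12


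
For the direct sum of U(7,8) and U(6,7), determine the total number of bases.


Bases of a direct sum M1 + M2: |B| = |B(M1)| * |B(M2)|.
|B(U(7,8))| = C(8,7) = 8.
|B(U(6,7))| = C(7,6) = 7.
Total bases = 8 * 7 = 56.

56


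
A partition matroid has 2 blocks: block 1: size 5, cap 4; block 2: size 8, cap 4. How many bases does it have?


A basis picks exactly ci elements from block i.
Number of bases = product of C(|Si|, ci).
= C(5,4) * C(8,4)
= 5 * 70
= 350.

350


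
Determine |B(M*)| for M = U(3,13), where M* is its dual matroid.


The dual of U(r,n) is U(n-r, n) = U(10,13).
Bases of U(10,13) are all (10)-element subsets.
|B(M*)| = C(13,10) = 286.

286


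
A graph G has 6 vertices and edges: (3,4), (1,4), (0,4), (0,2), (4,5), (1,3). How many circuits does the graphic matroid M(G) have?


A circuit in a graphic matroid = edge set of a simple cycle.
G has 6 vertices and 6 edges.
Enumerating all minimal edge subsets forming cycles...
Total circuits found: 1.

1


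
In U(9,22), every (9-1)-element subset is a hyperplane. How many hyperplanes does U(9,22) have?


Hyperplanes of U(9,22) are flats of rank 8.
In a uniform matroid, these are exactly the (8)-element subsets.
Count = C(22,8) = 319770.

319770


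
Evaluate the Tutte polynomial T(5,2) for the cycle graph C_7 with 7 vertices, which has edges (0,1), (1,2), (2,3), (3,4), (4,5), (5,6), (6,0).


T(C_7; x,y) = x + x^2 + ... + x^(6) + y.
T(5,2) = 5^1 + 5^2 + 5^3 + 5^4 + 5^5 + 5^6 + 2
= 5 + 25 + 125 + 625 + 3125 + 15625 + 2
= 19532.

19532


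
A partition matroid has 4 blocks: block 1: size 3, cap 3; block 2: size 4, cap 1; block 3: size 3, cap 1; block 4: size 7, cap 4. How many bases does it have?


A basis picks exactly ci elements from block i.
Number of bases = product of C(|Si|, ci).
= C(3,3) * C(4,1) * C(3,1) * C(7,4)
= 1 * 4 * 3 * 35
= 420.

420


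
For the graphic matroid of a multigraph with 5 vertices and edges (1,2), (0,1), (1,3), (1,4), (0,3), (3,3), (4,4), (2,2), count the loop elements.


In a graphic matroid, a loop is a self-loop edge (u,u) with rank 0.
Examining all 8 edges for self-loops...
Self-loops found: (3,3), (4,4), (2,2)
Number of loops = 3.

3


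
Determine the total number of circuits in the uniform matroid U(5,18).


In U(5,18), circuits are the (6)-element subsets.
Any set of 6 elements is dependent, and removing any one element gives
an independent set of size 5, so it is a minimal dependent set.
Number of circuits = C(18,6) = 18564.

18564


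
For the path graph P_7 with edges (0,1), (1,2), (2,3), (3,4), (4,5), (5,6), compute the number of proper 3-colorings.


P(P_7, k) = k * (k-1)^(6).
P(3) = 3 * 2^6 = 3 * 64 = 192.

192


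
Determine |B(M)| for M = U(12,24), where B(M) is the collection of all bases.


Bases of U(12,24) are all 12-element subsets of the 24-element ground set.
Number of bases = C(24,12).
C(24,12) = 2704156.

2704156


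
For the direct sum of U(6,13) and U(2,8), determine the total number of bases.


Bases of a direct sum M1 + M2: |B| = |B(M1)| * |B(M2)|.
|B(U(6,13))| = C(13,6) = 1716.
|B(U(2,8))| = C(8,2) = 28.
Total bases = 1716 * 28 = 48048.

48048


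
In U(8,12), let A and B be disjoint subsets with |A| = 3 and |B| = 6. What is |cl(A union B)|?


|A union B| = 3 + 6 = 9 (disjoint).
In U(8,12), cl(S) = S if |S| < 8, else cl(S) = E.
Since 9 >= 8, cl(A union B) = E.
|cl(A union B)| = 12.

12


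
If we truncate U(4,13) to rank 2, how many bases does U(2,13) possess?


Truncating U(4,13) to rank 2 gives U(2,13).
Bases of U(2,13) are all 2-element subsets of 13 elements.
Number of bases = C(13,2) = (13 * 12) / (1 * 2) = 78.

78


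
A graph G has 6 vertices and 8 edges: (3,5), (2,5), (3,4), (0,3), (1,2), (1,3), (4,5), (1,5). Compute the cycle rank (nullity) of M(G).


Cycle rank (nullity) = |E| - r(M) = |E| - (|V| - c).
|E| = 8, |V| = 6, c = 1.
Nullity = 8 - (6 - 1) = 8 - 5 = 3.

3


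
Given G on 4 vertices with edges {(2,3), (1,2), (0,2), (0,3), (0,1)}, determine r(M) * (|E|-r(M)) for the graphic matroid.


r(M) = |V| - c = 4 - 1 = 3.
nullity = |E| - r(M) = 5 - 3 = 2.
Product = 3 * 2 = 6.

6


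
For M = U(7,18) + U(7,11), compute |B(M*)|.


(M1+M2)* = M1* + M2*.
M1* = U(11,18), bases: C(18,11) = 31824.
M2* = U(4,11), bases: C(11,4) = 330.
|B(M*)| = 31824 * 330 = 10501920.

10501920


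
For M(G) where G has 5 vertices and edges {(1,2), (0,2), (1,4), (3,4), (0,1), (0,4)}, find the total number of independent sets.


An independent set in a graphic matroid is an acyclic edge subset.
G has 5 vertices and 6 edges.
Enumerate all 2^6 = 64 subsets, checking for acyclicity.
Total independent sets = 48.

48


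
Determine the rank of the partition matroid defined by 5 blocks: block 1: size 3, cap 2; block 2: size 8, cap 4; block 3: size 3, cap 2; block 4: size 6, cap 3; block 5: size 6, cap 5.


Rank of a partition matroid = sum of min(|Si|, ci) for each block.
= min(3,2) + min(8,4) + min(3,2) + min(6,3) + min(6,5)
= 2 + 4 + 2 + 3 + 5
= 16.

16


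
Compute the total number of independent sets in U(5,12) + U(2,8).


For a direct sum, |I(M1+M2)| = |I(M1)| * |I(M2)|.
|I(U(5,12))| = sum C(12,k) for k=0..5 = 1586.
|I(U(2,8))| = sum C(8,k) for k=0..2 = 37.
Total = 1586 * 37 = 58682.

58682


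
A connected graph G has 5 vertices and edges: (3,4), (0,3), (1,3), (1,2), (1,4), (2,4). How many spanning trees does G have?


By Kirchhoff's matrix tree theorem, the number of spanning trees equals
the determinant of any cofactor of the Laplacian matrix L.
G has 5 vertices and 6 edges.
Computing the (4 x 4) cofactor determinant gives 8.

8


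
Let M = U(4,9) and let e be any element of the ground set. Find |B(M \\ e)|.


Deleting e from U(4,9) gives U(4,8) since n > r.
Bases of U(4,8) = C(8,4) = (8 * 7 * 6 * 5) / (1 * 2 * 3 * 4) = 70.

70


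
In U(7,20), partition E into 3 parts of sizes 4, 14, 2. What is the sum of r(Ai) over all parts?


r(Ai) = min(|Ai|, 7) for each part.
Sum = min(4,7) + min(14,7) + min(2,7)
    = 4 + 7 + 2
    = 13.

13


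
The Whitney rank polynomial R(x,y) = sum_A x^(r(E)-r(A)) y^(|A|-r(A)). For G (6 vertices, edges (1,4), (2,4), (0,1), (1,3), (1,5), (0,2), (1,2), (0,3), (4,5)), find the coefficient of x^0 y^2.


R(x,y) = sum over A in 2^E of x^(r(E)-r(A)) * y^(|A|-r(A)).
G has 6 vertices, 9 edges. r(E) = 5.
Enumerate all 2^9 = 512 subsets.
Count subsets with r(E)-r(A)=0 and |A|-r(A)=2: 34.

34


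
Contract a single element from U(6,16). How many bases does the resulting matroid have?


Contracting e from U(6,16) gives U(5,15).
Bases of U(5,15) = C(15,5) = 3003.

3003


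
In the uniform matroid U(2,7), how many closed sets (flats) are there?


Flats of U(2,7): every subset of size < 2 is a flat, plus E itself.
Count = (7 choose 0) + (7 choose 1) + 1
     = 1 + 7 + 1
     = 9.

9


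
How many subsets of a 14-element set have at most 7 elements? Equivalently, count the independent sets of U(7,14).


Independent sets of U(7,14) are all subsets of size <= 7.
Count = C(14,0) + C(14,1) + C(14,2) + C(14,3) + C(14,4) + C(14,5) + C(14,6) + C(14,7)
     = 1 + 14 + 91 + 364 + 1001 + 2002 + 3003 + 3432
     = 9908.

9908


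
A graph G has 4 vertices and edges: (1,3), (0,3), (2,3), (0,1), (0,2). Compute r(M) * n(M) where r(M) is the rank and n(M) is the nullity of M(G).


r(M) = |V| - c = 4 - 1 = 3.
nullity = |E| - r(M) = 5 - 3 = 2.
Product = 3 * 2 = 6.

6


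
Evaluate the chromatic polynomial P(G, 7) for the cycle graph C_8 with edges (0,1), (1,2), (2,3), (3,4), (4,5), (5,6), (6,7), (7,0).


P(C_8, k) = (k-1)^8 + (-1)^8*(k-1).
P(7) = (6)^8 + 6
= 1679616 + 6 = 1679622.

1679622


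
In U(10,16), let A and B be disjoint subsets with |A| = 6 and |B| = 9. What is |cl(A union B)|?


|A union B| = 6 + 9 = 15 (disjoint).
In U(10,16), cl(S) = S if |S| < 10, else cl(S) = E.
Since 15 >= 10, cl(A union B) = E.
|cl(A union B)| = 16.

16


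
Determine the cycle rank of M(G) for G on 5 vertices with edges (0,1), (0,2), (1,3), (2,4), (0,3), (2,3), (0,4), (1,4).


Cycle rank (nullity) = |E| - r(M) = |E| - (|V| - c).
|E| = 8, |V| = 5, c = 1.
Nullity = 8 - (5 - 1) = 8 - 4 = 4.

4


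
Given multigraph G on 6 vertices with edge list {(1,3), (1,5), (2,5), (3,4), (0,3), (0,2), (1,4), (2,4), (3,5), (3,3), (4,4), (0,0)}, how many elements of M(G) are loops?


In a graphic matroid, a loop is a self-loop edge (u,u) with rank 0.
Examining all 12 edges for self-loops...
Self-loops found: (3,3), (4,4), (0,0)
Number of loops = 3.

3


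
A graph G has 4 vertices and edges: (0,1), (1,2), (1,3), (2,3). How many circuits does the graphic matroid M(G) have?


A circuit in a graphic matroid = edge set of a simple cycle.
G has 4 vertices and 4 edges.
Enumerating all minimal edge subsets forming cycles...
Total circuits found: 1.

1


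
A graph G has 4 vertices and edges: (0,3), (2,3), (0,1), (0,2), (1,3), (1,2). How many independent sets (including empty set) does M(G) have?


An independent set in a graphic matroid is an acyclic edge subset.
G has 4 vertices and 6 edges.
Enumerate all 2^6 = 64 subsets, checking for acyclicity.
Total independent sets = 38.

38


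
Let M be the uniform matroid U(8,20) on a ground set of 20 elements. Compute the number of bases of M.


Bases of U(8,20) are all 8-element subsets of the 20-element ground set.
Number of bases = C(20,8).
C(20,8) = 125970.

125970


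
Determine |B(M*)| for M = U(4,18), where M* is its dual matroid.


The dual of U(r,n) is U(n-r, n) = U(14,18).
Bases of U(14,18) are all (14)-element subsets.
|B(M*)| = C(18,14) = 3060.

3060


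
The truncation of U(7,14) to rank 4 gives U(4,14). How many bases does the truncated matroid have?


Truncating U(7,14) to rank 4 gives U(4,14).
Bases of U(4,14) are all 4-element subsets of 14 elements.
Number of bases = C(14,4) = (14 * 13 * 12 * 11) / (1 * 2 * 3 * 4) = 1001.

1001


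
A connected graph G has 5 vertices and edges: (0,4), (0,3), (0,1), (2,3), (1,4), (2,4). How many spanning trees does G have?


By Kirchhoff's matrix tree theorem, the number of spanning trees equals
the determinant of any cofactor of the Laplacian matrix L.
G has 5 vertices and 6 edges.
Computing the (4 x 4) cofactor determinant gives 11.

11


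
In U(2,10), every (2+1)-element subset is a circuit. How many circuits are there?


In U(2,10), circuits are the (3)-element subsets.
Any set of 3 elements is dependent, and removing any one element gives
an independent set of size 2, so it is a minimal dependent set.
Number of circuits = C(10,3) = (10 * 9 * 8) / (1 * 2 * 3) = 120.

120


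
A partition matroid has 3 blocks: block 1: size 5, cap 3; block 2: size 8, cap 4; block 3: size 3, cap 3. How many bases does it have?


A basis picks exactly ci elements from block i.
Number of bases = product of C(|Si|, ci).
= C(5,3) * C(8,4) * C(3,3)
= 10 * 70 * 1
= 700.

700


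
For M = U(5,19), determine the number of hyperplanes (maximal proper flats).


Hyperplanes of U(5,19) are flats of rank 4.
In a uniform matroid, these are exactly the (4)-element subsets.
Count = (19 choose 4) = 3876.

3876


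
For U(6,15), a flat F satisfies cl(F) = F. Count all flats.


Flats of U(6,15): every subset of size < 6 is a flat, plus E itself.
Count = (15 choose 0) + (15 choose 1) + (15 choose 2) + (15 choose 3) + (15 choose 4) + (15 choose 5) + 1
     = 1 + 15 + 105 + 455 + 1365 + 3003 + 1
     = 4945.

4945


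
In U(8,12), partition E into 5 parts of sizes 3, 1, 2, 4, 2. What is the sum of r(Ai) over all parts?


r(Ai) = min(|Ai|, 8) for each part.
Sum = min(3,8) + min(1,8) + min(2,8) + min(4,8) + min(2,8)
    = 3 + 1 + 2 + 4 + 2
    = 12.

12


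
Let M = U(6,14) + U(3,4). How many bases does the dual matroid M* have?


(M1+M2)* = M1* + M2*.
M1* = U(8,14), bases: C(14,8) = 3003.
M2* = U(1,4), bases: C(4,1) = 4.
|B(M*)| = 3003 * 4 = 12012.

12012


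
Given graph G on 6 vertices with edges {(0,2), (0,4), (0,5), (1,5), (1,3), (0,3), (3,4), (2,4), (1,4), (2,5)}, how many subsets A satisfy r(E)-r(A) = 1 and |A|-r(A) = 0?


R(x,y) = sum over A in 2^E of x^(r(E)-r(A)) * y^(|A|-r(A)).
G has 6 vertices, 10 edges. r(E) = 5.
Enumerate all 2^10 = 1024 subsets.
Count subsets with r(E)-r(A)=1 and |A|-r(A)=0: 176.

176


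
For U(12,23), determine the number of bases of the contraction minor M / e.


Contracting e from U(12,23) gives U(11,22).
Bases of U(11,22) = (22 choose 11) = 705432.

705432


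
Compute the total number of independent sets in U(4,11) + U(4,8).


For a direct sum, |I(M1+M2)| = |I(M1)| * |I(M2)|.
|I(U(4,11))| = sum C(11,k) for k=0..4 = 562.
|I(U(4,8))| = sum C(8,k) for k=0..4 = 163.
Total = 562 * 163 = 91606.

91606


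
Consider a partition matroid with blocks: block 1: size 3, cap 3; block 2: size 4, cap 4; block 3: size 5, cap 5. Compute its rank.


Rank of a partition matroid = sum of min(|Si|, ci) for each block.
= min(3,3) + min(4,4) + min(5,5)
= 3 + 4 + 5
= 12.

12


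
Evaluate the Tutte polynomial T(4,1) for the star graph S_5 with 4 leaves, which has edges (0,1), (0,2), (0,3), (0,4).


A star on 5 vertices is a tree with 4 edges.
T(x,y) = x^(4) for any tree.
T(4,1) = 4^4 = 256.

256


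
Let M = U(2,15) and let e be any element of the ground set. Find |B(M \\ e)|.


Deleting e from U(2,15) gives U(2,14) since n > r.
Bases of U(2,14) = C(14,2) = 14! / (2! * 12!) = 91.

91


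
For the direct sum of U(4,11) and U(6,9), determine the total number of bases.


Bases of a direct sum M1 + M2: |B| = |B(M1)| * |B(M2)|.
|B(U(4,11))| = C(11,4) = 330.
|B(U(6,9))| = C(9,6) = 84.
Total bases = 330 * 84 = 27720.

27720


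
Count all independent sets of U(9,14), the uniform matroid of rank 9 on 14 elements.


Independent sets of U(9,14) are all subsets of size <= 9.
Count = C(14,0) + C(14,1) + C(14,2) + C(14,3) + C(14,4) + C(14,5) + C(14,6) + C(14,7) + C(14,8) + C(14,9)
     = 1 + 14 + 91 + 364 + 1001 + 2002 + 3003 + 3432 + 3003 + 2002
     = 14913.

14913


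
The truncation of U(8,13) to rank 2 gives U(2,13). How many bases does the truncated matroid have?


Truncating U(8,13) to rank 2 gives U(2,13).
Bases of U(2,13) are all 2-element subsets of 13 elements.
Number of bases = (13 choose 2) = 78.

78


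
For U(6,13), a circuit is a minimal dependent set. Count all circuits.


In U(6,13), circuits are the (7)-element subsets.
Any set of 7 elements is dependent, and removing any one element gives
an independent set of size 6, so it is a minimal dependent set.
Number of circuits = C(13,7) = 13! / (7! * 6!) = 1716.

1716


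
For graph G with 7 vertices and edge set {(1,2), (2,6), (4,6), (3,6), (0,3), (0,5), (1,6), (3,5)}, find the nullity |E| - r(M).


Cycle rank (nullity) = |E| - r(M) = |E| - (|V| - c).
|E| = 8, |V| = 7, c = 1.
Nullity = 8 - (7 - 1) = 8 - 6 = 2.

2


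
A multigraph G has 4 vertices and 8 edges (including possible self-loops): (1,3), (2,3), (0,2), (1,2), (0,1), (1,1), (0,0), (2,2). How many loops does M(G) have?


In a graphic matroid, a loop is a self-loop edge (u,u) with rank 0.
Examining all 8 edges for self-loops...
Self-loops found: (1,1), (0,0), (2,2)
Number of loops = 3.

3


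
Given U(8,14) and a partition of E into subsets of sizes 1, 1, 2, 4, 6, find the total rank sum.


r(Ai) = min(|Ai|, 8) for each part.
Sum = min(1,8) + min(1,8) + min(2,8) + min(4,8) + min(6,8)
    = 1 + 1 + 2 + 4 + 6
    = 14.

14


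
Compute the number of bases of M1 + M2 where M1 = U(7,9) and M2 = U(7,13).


Bases of a direct sum M1 + M2: |B| = |B(M1)| * |B(M2)|.
|B(U(7,9))| = C(9,7) = 36.
|B(U(7,13))| = C(13,7) = 1716.
Total bases = 36 * 1716 = 61776.

61776


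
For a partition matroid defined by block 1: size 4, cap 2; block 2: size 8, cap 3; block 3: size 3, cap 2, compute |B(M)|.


A basis picks exactly ci elements from block i.
Number of bases = product of C(|Si|, ci).
= C(4,2) * C(8,3) * C(3,2)
= 6 * 56 * 3
= 1008.

1008


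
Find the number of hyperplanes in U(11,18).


Hyperplanes of U(11,18) are flats of rank 10.
In a uniform matroid, these are exactly the (10)-element subsets.
Count = C(18,10) = 43758.

43758


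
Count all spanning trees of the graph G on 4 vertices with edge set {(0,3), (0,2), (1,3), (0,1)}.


By Kirchhoff's matrix tree theorem, the number of spanning trees equals
the determinant of any cofactor of the Laplacian matrix L.
G has 4 vertices and 4 edges.
Computing the (3 x 3) cofactor determinant gives 3.

3


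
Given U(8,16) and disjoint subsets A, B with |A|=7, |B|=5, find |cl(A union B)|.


|A union B| = 7 + 5 = 12 (disjoint).
In U(8,16), cl(S) = S if |S| < 8, else cl(S) = E.
Since 12 >= 8, cl(A union B) = E.
|cl(A union B)| = 16.

16


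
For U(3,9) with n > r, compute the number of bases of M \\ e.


Deleting e from U(3,9) gives U(3,8) since n > r.
Bases of U(3,8) = (8 choose 3) = 56.

56


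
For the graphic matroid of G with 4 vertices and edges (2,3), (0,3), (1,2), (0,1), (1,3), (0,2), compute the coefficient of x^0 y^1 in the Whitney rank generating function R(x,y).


R(x,y) = sum over A in 2^E of x^(r(E)-r(A)) * y^(|A|-r(A)).
G has 4 vertices, 6 edges. r(E) = 3.
Enumerate all 2^6 = 64 subsets.
Count subsets with r(E)-r(A)=0 and |A|-r(A)=1: 15.

15


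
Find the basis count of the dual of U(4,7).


The dual of U(r,n) is U(n-r, n) = U(3,7).
Bases of U(3,7) are all (3)-element subsets.
|B(M*)| = (7 choose 3) = 35.

35


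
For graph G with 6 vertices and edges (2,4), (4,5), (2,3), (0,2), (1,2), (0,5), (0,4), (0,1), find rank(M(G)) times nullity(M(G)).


r(M) = |V| - c = 6 - 1 = 5.
nullity = |E| - r(M) = 8 - 5 = 3.
Product = 5 * 3 = 15.

15


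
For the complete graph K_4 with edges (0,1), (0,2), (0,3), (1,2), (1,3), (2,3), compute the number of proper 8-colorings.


P(K_4, k) = k(k-1)(k-2)...(k-3).
P(8) = (8) * (7) * (6) * (5) = 1680.

1680


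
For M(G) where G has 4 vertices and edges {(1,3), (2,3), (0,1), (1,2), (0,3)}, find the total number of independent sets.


An independent set in a graphic matroid is an acyclic edge subset.
G has 4 vertices and 5 edges.
Enumerate all 2^5 = 32 subsets, checking for acyclicity.
Total independent sets = 24.

24


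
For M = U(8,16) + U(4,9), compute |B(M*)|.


(M1+M2)* = M1* + M2*.
M1* = U(8,16), bases: C(16,8) = 12870.
M2* = U(5,9), bases: C(9,5) = 126.
|B(M*)| = 12870 * 126 = 1621620.

1621620


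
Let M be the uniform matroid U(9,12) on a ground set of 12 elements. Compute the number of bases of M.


Bases of U(9,12) are all 9-element subsets of the 12-element ground set.
Number of bases = C(12,9).
C(12,9) = 220.

220


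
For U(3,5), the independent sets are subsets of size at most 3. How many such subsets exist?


Independent sets of U(3,5) are all subsets of size <= 3.
Count = C(5,0) + C(5,1) + C(5,2) + C(5,3)
     = 1 + 5 + 10 + 10
     = 26.

26


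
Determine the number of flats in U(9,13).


Flats of U(9,13): every subset of size < 9 is a flat, plus E itself.
Count = (13 choose 0) + (13 choose 1) + (13 choose 2) + (13 choose 3) + (13 choose 4) + (13 choose 5) + (13 choose 6) + (13 choose 7) + (13 choose 8) + 1
     = 1 + 13 + 78 + 286 + 715 + 1287 + 1716 + 1716 + 1287 + 1
     = 7100.

7100


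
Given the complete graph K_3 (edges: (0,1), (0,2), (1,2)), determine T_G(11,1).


T(K_3; x,y) = x^2 + x + y.
T(11,1) = 121 + 11 + 1 = 133.

133


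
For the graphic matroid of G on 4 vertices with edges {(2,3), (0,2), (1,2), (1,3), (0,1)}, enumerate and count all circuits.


A circuit in a graphic matroid = edge set of a simple cycle.
G has 4 vertices and 5 edges.
Enumerating all minimal edge subsets forming cycles...
Total circuits found: 3.

3


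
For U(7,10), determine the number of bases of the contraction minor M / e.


Contracting e from U(7,10) gives U(6,9).
Bases of U(6,9) = (9 choose 6) = 84.

84


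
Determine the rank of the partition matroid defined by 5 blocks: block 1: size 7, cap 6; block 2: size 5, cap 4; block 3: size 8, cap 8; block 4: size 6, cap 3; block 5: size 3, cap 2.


Rank of a partition matroid = sum of min(|Si|, ci) for each block.
= min(7,6) + min(5,4) + min(8,8) + min(6,3) + min(3,2)
= 6 + 4 + 8 + 3 + 2
= 23.

23


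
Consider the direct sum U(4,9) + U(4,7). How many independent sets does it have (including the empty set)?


For a direct sum, |I(M1+M2)| = |I(M1)| * |I(M2)|.
|I(U(4,9))| = sum C(9,k) for k=0..4 = 256.
|I(U(4,7))| = sum C(7,k) for k=0..4 = 99.
Total = 256 * 99 = 25344.

25344


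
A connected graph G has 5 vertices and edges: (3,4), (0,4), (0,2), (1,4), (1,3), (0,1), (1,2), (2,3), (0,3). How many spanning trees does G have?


By Kirchhoff's matrix tree theorem, the number of spanning trees equals
the determinant of any cofactor of the Laplacian matrix L.
G has 5 vertices and 9 edges.
Computing the (4 x 4) cofactor determinant gives 75.

75


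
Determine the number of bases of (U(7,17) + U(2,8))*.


(M1+M2)* = M1* + M2*.
M1* = U(10,17), bases: C(17,10) = 19448.
M2* = U(6,8), bases: C(8,6) = 28.
|B(M*)| = 19448 * 28 = 544544.

544544


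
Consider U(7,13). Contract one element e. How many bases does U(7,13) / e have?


Contracting e from U(7,13) gives U(6,12).
Bases of U(6,12) = (12 choose 6) = 924.

924


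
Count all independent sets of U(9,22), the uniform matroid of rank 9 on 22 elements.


Independent sets of U(9,22) are all subsets of size <= 9.
Count = (22 choose 0) + (22 choose 1) + (22 choose 2) + (22 choose 3) + (22 choose 4) + (22 choose 5) + (22 choose 6) + (22 choose 7) + (22 choose 8) + (22 choose 9)
     = 1 + 22 + 231 + 1540 + 7315 + 26334 + 74613 + 170544 + 319770 + 497420
     = 1097790.

1097790


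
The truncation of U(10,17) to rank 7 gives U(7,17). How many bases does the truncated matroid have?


Truncating U(10,17) to rank 7 gives U(7,17).
Bases of U(7,17) are all 7-element subsets of 17 elements.
Number of bases = C(17,7) = 17! / (7! * 10!) = 19448.

19448


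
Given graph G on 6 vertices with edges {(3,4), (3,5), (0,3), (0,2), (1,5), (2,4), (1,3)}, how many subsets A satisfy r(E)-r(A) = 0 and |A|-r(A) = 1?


R(x,y) = sum over A in 2^E of x^(r(E)-r(A)) * y^(|A|-r(A)).
G has 6 vertices, 7 edges. r(E) = 5.
Enumerate all 2^7 = 128 subsets.
Count subsets with r(E)-r(A)=0 and |A|-r(A)=1: 7.

7


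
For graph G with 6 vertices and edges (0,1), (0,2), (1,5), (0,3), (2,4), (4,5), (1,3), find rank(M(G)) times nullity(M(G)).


r(M) = |V| - c = 6 - 1 = 5.
nullity = |E| - r(M) = 7 - 5 = 2.
Product = 5 * 2 = 10.

10


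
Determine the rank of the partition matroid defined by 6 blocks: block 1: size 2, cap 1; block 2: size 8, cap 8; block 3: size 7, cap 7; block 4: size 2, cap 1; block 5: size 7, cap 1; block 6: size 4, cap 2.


Rank of a partition matroid = sum of min(|Si|, ci) for each block.
= min(2,1) + min(8,8) + min(7,7) + min(2,1) + min(7,1) + min(4,2)
= 1 + 8 + 7 + 1 + 1 + 2
= 20.

20


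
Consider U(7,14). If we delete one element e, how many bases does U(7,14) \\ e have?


Deleting e from U(7,14) gives U(7,13) since n > r.
Bases of U(7,13) = C(13,7) = 1716.

1716


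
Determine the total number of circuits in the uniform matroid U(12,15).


In U(12,15), circuits are the (13)-element subsets.
Any set of 13 elements is dependent, and removing any one element gives
an independent set of size 12, so it is a minimal dependent set.
Number of circuits = C(15,13) = 105.

105


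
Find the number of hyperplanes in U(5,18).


Hyperplanes of U(5,18) are flats of rank 4.
In a uniform matroid, these are exactly the (4)-element subsets.
Count = (18 choose 4) = 3060.

3060


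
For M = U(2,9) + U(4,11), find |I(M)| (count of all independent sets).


For a direct sum, |I(M1+M2)| = |I(M1)| * |I(M2)|.
|I(U(2,9))| = sum C(9,k) for k=0..2 = 46.
|I(U(4,11))| = sum C(11,k) for k=0..4 = 562.
Total = 46 * 562 = 25852.

25852


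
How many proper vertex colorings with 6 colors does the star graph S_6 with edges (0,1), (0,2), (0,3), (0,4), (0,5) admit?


P(tree, k) = k * (k-1)^(5) for any tree on 6 vertices.
P(6) = 6 * 5^5 = 6 * 3125 = 18750.

18750


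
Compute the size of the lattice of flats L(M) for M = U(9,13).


Flats of U(9,13): every subset of size < 9 is a flat, plus E itself.
Count = C(13,0) + C(13,1) + C(13,2) + C(13,3) + C(13,4) + C(13,5) + C(13,6) + C(13,7) + C(13,8) + 1
     = 1 + 13 + 78 + 286 + 715 + 1287 + 1716 + 1716 + 1287 + 1
     = 7100.

7100


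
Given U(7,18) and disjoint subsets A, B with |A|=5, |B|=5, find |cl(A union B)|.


|A union B| = 5 + 5 = 10 (disjoint).
In U(7,18), cl(S) = S if |S| < 7, else cl(S) = E.
Since 10 >= 7, cl(A union B) = E.
|cl(A union B)| = 18.

18


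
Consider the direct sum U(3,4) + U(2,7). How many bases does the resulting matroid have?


Bases of a direct sum M1 + M2: |B| = |B(M1)| * |B(M2)|.
|B(U(3,4))| = C(4,3) = 4.
|B(U(2,7))| = C(7,2) = 21.
Total bases = 4 * 21 = 84.

84


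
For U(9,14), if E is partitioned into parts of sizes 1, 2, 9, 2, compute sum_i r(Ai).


r(Ai) = min(|Ai|, 9) for each part.
Sum = min(1,9) + min(2,9) + min(9,9) + min(2,9)
    = 1 + 2 + 9 + 2
    = 14.

14


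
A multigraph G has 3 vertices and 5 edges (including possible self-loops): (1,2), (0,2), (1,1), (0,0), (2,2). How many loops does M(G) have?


In a graphic matroid, a loop is a self-loop edge (u,u) with rank 0.
Examining all 5 edges for self-loops...
Self-loops found: (1,1), (0,0), (2,2)
Number of loops = 3.

3


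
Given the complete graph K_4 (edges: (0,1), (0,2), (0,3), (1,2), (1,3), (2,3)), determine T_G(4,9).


T(K_4; x,y) = x^3 + 3x^2 + 4xy + 2x + y^3 + 3y^2 + 2y.
Substituting x=4, y=9:
= 64 + 48 + 144 + 8 + 729 + 243 + 18
= 1254.

1254


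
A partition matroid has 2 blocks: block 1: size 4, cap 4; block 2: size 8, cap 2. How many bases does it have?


A basis picks exactly ci elements from block i.
Number of bases = product of C(|Si|, ci).
= C(4,4) * C(8,2)
= 1 * 28
= 28.

28


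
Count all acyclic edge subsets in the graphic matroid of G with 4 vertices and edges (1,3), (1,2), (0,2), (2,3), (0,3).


An independent set in a graphic matroid is an acyclic edge subset.
G has 4 vertices and 5 edges.
Enumerate all 2^5 = 32 subsets, checking for acyclicity.
Total independent sets = 24.

24


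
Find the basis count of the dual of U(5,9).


The dual of U(r,n) is U(n-r, n) = U(4,9).
Bases of U(4,9) are all (4)-element subsets.
|B(M*)| = (9 choose 4) = 126.

126


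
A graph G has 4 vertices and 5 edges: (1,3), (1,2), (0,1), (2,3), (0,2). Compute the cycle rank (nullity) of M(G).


Cycle rank (nullity) = |E| - r(M) = |E| - (|V| - c).
|E| = 5, |V| = 4, c = 1.
Nullity = 5 - (4 - 1) = 5 - 3 = 2.

2


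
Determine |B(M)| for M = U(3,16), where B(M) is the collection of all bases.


Bases of U(3,16) are all 3-element subsets of the 16-element ground set.
Number of bases = C(16,3).
C(16,3) = 16! / (3! * 13!) = 560.

560


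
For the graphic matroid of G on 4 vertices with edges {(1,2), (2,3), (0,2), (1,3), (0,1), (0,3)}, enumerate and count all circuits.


A circuit in a graphic matroid = edge set of a simple cycle.
G has 4 vertices and 6 edges.
Enumerating all minimal edge subsets forming cycles...
Total circuits found: 7.

7


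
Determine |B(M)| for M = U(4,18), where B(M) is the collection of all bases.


Bases of U(4,18) are all 4-element subsets of the 18-element ground set.
Number of bases = C(18,4).
(18 choose 4) = 3060.

3060


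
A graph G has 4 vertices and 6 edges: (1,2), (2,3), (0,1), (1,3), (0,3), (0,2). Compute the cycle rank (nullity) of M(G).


Cycle rank (nullity) = |E| - r(M) = |E| - (|V| - c).
|E| = 6, |V| = 4, c = 1.
Nullity = 6 - (4 - 1) = 6 - 3 = 3.

3


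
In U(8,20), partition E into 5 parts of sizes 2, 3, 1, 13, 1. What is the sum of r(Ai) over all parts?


r(Ai) = min(|Ai|, 8) for each part.
Sum = min(2,8) + min(3,8) + min(1,8) + min(13,8) + min(1,8)
    = 2 + 3 + 1 + 8 + 1
    = 15.

15


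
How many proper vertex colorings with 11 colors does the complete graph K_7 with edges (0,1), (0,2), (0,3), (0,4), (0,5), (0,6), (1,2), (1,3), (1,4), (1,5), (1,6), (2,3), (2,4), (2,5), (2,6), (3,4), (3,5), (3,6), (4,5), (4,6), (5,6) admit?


P(K_7, k) = k(k-1)(k-2)...(k-6).
P(11) = (11) * (10) * (9) * (8) * (7) * (6) * (5) = 1663200.

1663200


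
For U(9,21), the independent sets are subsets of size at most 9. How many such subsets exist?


Independent sets of U(9,21) are all subsets of size <= 9.
Count = (21 choose 0) + (21 choose 1) + (21 choose 2) + (21 choose 3) + (21 choose 4) + (21 choose 5) + (21 choose 6) + (21 choose 7) + (21 choose 8) + (21 choose 9)
     = 1 + 21 + 210 + 1330 + 5985 + 20349 + 54264 + 116280 + 203490 + 293930
     = 695860.

695860


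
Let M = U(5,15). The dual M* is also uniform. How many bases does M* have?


The dual of U(r,n) is U(n-r, n) = U(10,15).
Bases of U(10,15) are all (10)-element subsets.
|B(M*)| = (15 choose 10) = 3003.

3003


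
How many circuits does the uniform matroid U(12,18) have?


In U(12,18), circuits are the (13)-element subsets.
Any set of 13 elements is dependent, and removing any one element gives
an independent set of size 12, so it is a minimal dependent set.
Number of circuits = C(18,13) = 8568.

8568
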